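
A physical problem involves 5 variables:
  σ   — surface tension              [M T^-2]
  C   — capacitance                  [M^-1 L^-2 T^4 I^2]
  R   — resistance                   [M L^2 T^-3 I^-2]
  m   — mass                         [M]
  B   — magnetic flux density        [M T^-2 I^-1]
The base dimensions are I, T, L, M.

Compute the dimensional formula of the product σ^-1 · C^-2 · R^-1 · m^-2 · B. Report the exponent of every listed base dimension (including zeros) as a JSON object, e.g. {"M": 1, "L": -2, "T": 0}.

{"I": -3, "T": -5, "L": 2, "M": -1}

Write exponents as rows I,T,L,M / cols σ,C,R,m,B:
  I: [ 0  2 -2  0 -1]
  T: [-2  4 -3  0 -2]
  L: [ 0 -2  2  0  0]
  M: [ 1 -1  1  1  1]
  [I]: (-1)·0+(-2)·2+(-1)·-2+(-2)·0+(1)·-1 = -3
  [T]: (-1)·-2+(-2)·4+(-1)·-3+(-2)·0+(1)·-2 = -5
  [L]: (-1)·0+(-2)·-2+(-1)·2+(-2)·0+(1)·0 = 2
  [M]: (-1)·1+(-2)·-1+(-1)·1+(-2)·1+(1)·1 = -1
⇒ I^-3 T^-5 L^2 M^-1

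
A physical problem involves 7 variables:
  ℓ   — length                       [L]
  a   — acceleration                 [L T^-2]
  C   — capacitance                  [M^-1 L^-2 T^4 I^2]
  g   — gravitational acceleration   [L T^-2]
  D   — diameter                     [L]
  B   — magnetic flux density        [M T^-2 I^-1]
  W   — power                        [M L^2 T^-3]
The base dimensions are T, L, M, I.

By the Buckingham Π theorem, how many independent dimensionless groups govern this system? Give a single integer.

Write exponents as rows T,L,M,I / cols ℓ,a,C,g,D,B,W:
  T: [ 0 -2  4 -2  0 -2 -3]
  L: [ 1  1 -2  1  1  0  2]
  M: [ 0  0 -1  0  0  1  1]
  I: [ 0  0  2  0  0 -1  0]
RREF → pivots at {ℓ,a,C,B} ⇒ r = 4
n=7, r=4 ⇒ 3 dimensionless groups

3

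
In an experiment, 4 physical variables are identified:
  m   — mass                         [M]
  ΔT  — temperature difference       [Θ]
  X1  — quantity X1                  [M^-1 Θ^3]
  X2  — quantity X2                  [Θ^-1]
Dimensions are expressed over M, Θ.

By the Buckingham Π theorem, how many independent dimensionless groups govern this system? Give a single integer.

Exponent matrix [M,Θ] × [m,ΔT,X1,X2]:
  M: [ 1  0 -1  0]
  Θ: [ 0  1  3 -1]
Echelon form has 2 nonzero rows (pivots: m,ΔT)
Π count = n − r = 4 − 2 = 2

2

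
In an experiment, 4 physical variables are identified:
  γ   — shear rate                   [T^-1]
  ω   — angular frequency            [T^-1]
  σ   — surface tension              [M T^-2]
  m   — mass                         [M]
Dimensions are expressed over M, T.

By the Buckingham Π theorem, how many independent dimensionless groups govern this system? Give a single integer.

2

Exponent matrix [M,T] × [γ,ω,σ,m]:
  M: [ 0  0  1  1]
  T: [-1 -1 -2  0]
Echelon form has 2 nonzero rows (pivots: γ,σ)
4 vars − rank 2 = 2 Π groups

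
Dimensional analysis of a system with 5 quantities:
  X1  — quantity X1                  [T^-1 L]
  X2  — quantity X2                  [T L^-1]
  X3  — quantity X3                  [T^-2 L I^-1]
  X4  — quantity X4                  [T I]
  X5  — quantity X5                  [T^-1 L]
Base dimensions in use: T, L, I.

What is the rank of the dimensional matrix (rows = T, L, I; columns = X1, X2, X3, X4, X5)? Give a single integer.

Write exponents as rows T,L,I / cols X1,X2,X3,X4,X5:
  T: [-1  1 -2  1 -1]
  L: [ 1 -1  1  0  1]
  I: [ 0  0 -1  1  0]
Echelon form has 2 nonzero rows (pivots: X1,X3)

2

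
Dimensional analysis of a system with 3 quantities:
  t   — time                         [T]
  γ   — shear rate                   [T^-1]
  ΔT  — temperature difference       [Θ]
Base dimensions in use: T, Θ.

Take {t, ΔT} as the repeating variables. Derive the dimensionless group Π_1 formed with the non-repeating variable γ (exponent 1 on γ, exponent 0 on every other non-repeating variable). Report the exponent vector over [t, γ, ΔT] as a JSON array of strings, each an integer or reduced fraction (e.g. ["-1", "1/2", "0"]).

Write exponents as rows T,Θ / cols t,γ,ΔT:
  T: [ 1 -1  0]
  Θ: [ 0  0  1]
RREF → pivots at {t,ΔT} ⇒ r = 2
Repeat: t,ΔT; free: γ
RREF:
  r0: [   1   -1    0]
  r1: [   0    0    1]
Fix exponent of γ at 1; solve each RREF row for its pivot's exponent:
  r0: exp(t) + (-1)·1 = 0 ⇒ exp(t) = 1
  r1: exp(ΔT) + (0)·1 = 0 ⇒ exp(ΔT) = 0
Π_1 = t · γ

["1", "1", "0"]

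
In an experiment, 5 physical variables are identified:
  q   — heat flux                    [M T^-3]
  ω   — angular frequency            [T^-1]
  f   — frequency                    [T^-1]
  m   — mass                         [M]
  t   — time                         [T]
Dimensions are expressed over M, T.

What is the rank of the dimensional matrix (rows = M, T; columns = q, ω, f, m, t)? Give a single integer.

2

Exponent matrix [M,T] × [q,ω,f,m,t]:
  M: [ 1  0  0  1  0]
  T: [-3 -1 -1  0  1]
Echelon form has 2 nonzero rows (pivots: q,ω)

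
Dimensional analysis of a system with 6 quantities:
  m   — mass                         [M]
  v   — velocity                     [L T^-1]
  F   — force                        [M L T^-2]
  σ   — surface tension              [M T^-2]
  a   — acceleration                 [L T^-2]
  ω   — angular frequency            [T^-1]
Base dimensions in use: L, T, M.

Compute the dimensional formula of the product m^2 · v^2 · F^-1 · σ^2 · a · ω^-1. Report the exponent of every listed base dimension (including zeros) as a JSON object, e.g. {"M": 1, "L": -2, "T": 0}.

Dimensional matrix (L×T×M by m×v×F×σ×a×ω):
  L: [ 0  1  1  0  1  0]
  T: [ 0 -1 -2 -2 -2 -1]
  M: [ 1  0  1  1  0  0]
  [L]: (2)·0+(2)·1+(-1)·1+(2)·0+(1)·1+(-1)·0 = 2
  [T]: (2)·0+(2)·-1+(-1)·-2+(2)·-2+(1)·-2+(-1)·-1 = -5
  [M]: (2)·1+(2)·0+(-1)·1+(2)·1+(1)·0+(-1)·0 = 3
⇒ L^2 T^-5 M^3

{"L": 2, "T": -5, "M": 3}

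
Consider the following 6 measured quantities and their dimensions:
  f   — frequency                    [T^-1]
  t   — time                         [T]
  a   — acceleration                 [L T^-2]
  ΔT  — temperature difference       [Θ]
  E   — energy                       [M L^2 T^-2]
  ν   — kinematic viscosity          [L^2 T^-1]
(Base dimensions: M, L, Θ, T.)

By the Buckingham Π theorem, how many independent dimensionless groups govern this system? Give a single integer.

Exponent matrix [M,L,Θ,T] × [f,t,a,ΔT,E,ν]:
  M: [ 0  0  0  0  1  0]
  L: [ 0  0  1  0  2  2]
  Θ: [ 0  0  0  1  0  0]
  T: [-1  1 -2  0 -2 -1]
RREF → pivots at {f,a,ΔT,E} ⇒ r = 4
n=6, r=4 ⇒ 2 dimensionless groups

2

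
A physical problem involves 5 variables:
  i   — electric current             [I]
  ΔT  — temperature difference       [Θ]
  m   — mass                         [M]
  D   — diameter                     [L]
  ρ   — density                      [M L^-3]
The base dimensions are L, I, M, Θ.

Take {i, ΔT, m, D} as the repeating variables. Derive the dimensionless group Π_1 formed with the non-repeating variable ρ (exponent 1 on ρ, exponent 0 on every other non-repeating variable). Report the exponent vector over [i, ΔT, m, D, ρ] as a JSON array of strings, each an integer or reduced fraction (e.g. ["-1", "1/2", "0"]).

["0", "0", "-1", "3", "1"]

Exponent matrix [L,I,M,Θ] × [i,ΔT,m,D,ρ]:
  L: [ 0  0  0  1 -3]
  I: [ 1  0  0  0  0]
  M: [ 0  0  1  0  1]
  Θ: [ 0  1  0  0  0]
RREF → pivots at {i,ΔT,m,D} ⇒ r = 4
Pivot set = {i,ΔT,m,D}, free = {ρ}
RREF:
  r0: [   1    0    0    0    0]
  r1: [   0    1    0    0    0]
  r2: [   0    0    1    0    1]
  r3: [   0    0    0    1   -3]
Fix exponent of ρ at 1; solve each RREF row for its pivot's exponent:
  r0: exp(i) + (0)·1 = 0 ⇒ exp(i) = 0
  r1: exp(ΔT) + (0)·1 = 0 ⇒ exp(ΔT) = 0
  r2: exp(m) + (1)·1 = 0 ⇒ exp(m) = -1
  r3: exp(D) + (-3)·1 = 0 ⇒ exp(D) = 3
Π_1 = m^-1 · D^3 · ρ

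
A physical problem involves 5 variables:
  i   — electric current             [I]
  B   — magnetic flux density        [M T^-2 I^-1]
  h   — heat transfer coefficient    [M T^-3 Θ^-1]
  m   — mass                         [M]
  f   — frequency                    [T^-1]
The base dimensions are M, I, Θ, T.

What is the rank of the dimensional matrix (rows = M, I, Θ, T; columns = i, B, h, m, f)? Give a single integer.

Dimensional matrix (M×I×Θ×T by i×B×h×m×f):
  M: [ 0  1  1  1  0]
  I: [ 1 -1  0  0  0]
  Θ: [ 0  0 -1  0  0]
  T: [ 0 -2 -3  0 -1]
Row reduction gives pivot columns i,B,h,m; rank = 4

4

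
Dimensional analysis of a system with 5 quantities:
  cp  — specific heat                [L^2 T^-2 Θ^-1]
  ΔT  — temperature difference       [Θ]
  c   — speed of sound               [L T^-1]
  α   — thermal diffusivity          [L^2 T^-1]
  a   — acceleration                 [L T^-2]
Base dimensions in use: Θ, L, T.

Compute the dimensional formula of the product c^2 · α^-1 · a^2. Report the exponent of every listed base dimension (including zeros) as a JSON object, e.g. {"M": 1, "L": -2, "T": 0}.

Write exponents as rows Θ,L,T / cols cp,ΔT,c,α,a:
  Θ: [-1  1  0  0  0]
  L: [ 2  0  1  2  1]
  T: [-2  0 -1 -1 -2]
  [Θ]: (2)·0+(-1)·0+(2)·0 = 0
  [L]: (2)·1+(-1)·2+(2)·1 = 2
  [T]: (2)·-1+(-1)·-1+(2)·-2 = -5
⇒ L^2 T^-5

{"Θ": 0, "L": 2, "T": -5}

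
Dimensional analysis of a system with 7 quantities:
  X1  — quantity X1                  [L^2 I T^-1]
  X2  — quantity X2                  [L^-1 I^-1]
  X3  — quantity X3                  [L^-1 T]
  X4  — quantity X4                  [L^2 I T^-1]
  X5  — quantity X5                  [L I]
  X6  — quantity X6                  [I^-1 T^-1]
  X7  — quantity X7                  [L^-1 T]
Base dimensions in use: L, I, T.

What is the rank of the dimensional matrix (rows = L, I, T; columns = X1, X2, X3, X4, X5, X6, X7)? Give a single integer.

2

Dimensional matrix (L×I×T by X1×X2×X3×X4×X5×X6×X7):
  L: [ 2 -1 -1  2  1  0 -1]
  I: [ 1 -1  0  1  1 -1  0]
  T: [-1  0  1 -1  0 -1  1]
RREF → pivots at {X1,X2} ⇒ r = 2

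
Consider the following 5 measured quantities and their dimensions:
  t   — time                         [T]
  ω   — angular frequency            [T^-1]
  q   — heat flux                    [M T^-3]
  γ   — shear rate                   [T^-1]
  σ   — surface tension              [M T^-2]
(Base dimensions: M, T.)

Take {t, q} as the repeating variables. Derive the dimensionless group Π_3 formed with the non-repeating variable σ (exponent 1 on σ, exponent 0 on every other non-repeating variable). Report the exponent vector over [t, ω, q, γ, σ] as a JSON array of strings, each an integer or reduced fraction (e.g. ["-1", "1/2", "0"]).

Write exponents as rows M,T / cols t,ω,q,γ,σ:
  M: [ 0  0  1  0  1]
  T: [ 1 -1 -3 -1 -2]
Row reduction gives pivot columns t,q; rank = 2
Repeat: t,q; free: ω,γ,σ
RREF:
  r0: [   1   -1    0   -1    1]
  r1: [   0    0    1    0    1]
Fix exponent of σ at 1, ω at 0, γ at 0; solve each RREF row for its pivot's exponent:
  r0: exp(t) + (1)·1 = 0 ⇒ exp(t) = -1
  r1: exp(q) + (1)·1 = 0 ⇒ exp(q) = -1
Π_3 = t^-1 · q^-1 · σ

["-1", "0", "-1", "0", "1"]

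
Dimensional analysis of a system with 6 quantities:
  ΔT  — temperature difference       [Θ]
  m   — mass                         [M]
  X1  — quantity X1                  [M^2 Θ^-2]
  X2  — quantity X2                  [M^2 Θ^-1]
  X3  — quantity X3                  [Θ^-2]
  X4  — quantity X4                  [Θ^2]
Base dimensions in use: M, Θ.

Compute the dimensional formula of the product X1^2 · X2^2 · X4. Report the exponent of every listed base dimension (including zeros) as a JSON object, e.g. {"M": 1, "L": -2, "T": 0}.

{"M": 8, "Θ": -4}

Dimensional matrix (M×Θ by ΔT×m×X1×X2×X3×X4):
  M: [ 0  1  2  2  0  0]
  Θ: [ 1  0 -2 -1 -2  2]
  [M]: (2)·2+(2)·2+(1)·0 = 8
  [Θ]: (2)·-2+(2)·-1+(1)·2 = -4
⇒ M^8 Θ^-4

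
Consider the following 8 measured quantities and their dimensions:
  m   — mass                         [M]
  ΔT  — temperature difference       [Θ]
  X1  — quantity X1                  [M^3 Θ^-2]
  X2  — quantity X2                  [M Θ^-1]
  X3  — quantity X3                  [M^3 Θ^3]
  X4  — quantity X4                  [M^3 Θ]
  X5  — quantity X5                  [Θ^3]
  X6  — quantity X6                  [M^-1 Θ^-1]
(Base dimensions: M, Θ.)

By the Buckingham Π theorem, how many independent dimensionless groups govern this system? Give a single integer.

Exponent matrix [M,Θ] × [m,ΔT,X1,X2,X3,X4,X5,X6]:
  M: [ 1  0  3  1  3  3  0 -1]
  Θ: [ 0  1 -2 -1  3  1  3 -1]
Echelon form has 2 nonzero rows (pivots: m,ΔT)
8 vars − rank 2 = 6 Π groups

6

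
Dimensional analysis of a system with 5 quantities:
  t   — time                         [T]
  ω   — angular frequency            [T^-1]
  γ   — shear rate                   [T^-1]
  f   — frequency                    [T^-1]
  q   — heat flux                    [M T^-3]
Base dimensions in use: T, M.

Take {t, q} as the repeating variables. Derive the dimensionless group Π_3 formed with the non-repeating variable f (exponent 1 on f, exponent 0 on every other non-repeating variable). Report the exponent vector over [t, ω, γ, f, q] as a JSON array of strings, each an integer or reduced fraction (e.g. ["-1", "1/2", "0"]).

Dimensional matrix (T×M by t×ω×γ×f×q):
  T: [ 1 -1 -1 -1 -3]
  M: [ 0  0  0  0  1]
Row reduction gives pivot columns t,q; rank = 2
Pivot set = {t,q}, free = {ω,γ,f}
RREF:
  r0: [   1   -1   -1   -1    0]
  r1: [   0    0    0    0    1]
Fix exponent of f at 1, ω at 0, γ at 0; solve each RREF row for its pivot's exponent:
  r0: exp(t) + (-1)·1 = 0 ⇒ exp(t) = 1
  r1: exp(q) + (0)·1 = 0 ⇒ exp(q) = 0
Π_3 = t · f

["1", "0", "0", "1", "0"]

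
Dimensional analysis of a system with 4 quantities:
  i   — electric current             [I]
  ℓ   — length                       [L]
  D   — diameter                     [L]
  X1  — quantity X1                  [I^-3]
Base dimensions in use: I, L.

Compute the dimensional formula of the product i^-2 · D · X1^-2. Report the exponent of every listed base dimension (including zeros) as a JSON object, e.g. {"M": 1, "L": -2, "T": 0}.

Dimensional matrix (I×L by i×ℓ×D×X1):
  I: [ 1  0  0 -3]
  L: [ 0  1  1  0]
  [I]: (-2)·1+(1)·0+(-2)·-3 = 4
  [L]: (-2)·0+(1)·1+(-2)·0 = 1
⇒ I^4 L

{"I": 4, "L": 1}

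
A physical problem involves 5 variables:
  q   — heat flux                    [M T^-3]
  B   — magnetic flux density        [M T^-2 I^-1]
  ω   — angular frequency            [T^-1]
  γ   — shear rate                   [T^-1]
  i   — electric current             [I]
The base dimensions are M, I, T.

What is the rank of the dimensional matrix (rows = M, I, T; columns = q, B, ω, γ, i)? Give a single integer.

3

Exponent matrix [M,I,T] × [q,B,ω,γ,i]:
  M: [ 1  1  0  0  0]
  I: [ 0 -1  0  0  1]
  T: [-3 -2 -1 -1  0]
RREF → pivots at {q,B,ω} ⇒ r = 3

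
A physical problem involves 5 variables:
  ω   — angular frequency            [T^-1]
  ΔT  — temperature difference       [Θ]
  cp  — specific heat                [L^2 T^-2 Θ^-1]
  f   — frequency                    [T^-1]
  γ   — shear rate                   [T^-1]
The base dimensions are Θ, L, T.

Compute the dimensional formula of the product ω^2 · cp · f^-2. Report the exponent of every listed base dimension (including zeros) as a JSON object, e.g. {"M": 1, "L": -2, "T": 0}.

{"Θ": -1, "L": 2, "T": -2}

Exponent matrix [Θ,L,T] × [ω,ΔT,cp,f,γ]:
  Θ: [ 0  1 -1  0  0]
  L: [ 0  0  2  0  0]
  T: [-1  0 -2 -1 -1]
  [Θ]: (2)·0+(1)·-1+(-2)·0 = -1
  [L]: (2)·0+(1)·2+(-2)·0 = 2
  [T]: (2)·-1+(1)·-2+(-2)·-1 = -2
⇒ Θ^-1 L^2 T^-2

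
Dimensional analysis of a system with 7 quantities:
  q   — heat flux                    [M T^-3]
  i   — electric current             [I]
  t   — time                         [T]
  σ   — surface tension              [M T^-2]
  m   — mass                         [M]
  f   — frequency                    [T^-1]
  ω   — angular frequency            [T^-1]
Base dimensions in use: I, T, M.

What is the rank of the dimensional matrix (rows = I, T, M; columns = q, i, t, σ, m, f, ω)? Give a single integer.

3

Exponent matrix [I,T,M] × [q,i,t,σ,m,f,ω]:
  I: [ 0  1  0  0  0  0  0]
  T: [-3  0  1 -2  0 -1 -1]
  M: [ 1  0  0  1  1  0  0]
Row reduction gives pivot columns q,i,t; rank = 3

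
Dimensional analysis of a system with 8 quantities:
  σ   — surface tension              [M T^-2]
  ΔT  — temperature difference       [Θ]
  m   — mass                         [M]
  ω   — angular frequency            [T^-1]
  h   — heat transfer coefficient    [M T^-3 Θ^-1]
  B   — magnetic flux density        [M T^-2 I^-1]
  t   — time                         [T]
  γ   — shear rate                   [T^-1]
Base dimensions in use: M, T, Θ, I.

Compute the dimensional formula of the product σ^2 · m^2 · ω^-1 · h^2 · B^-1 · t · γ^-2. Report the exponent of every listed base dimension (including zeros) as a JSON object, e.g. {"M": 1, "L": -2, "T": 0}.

Exponent matrix [M,T,Θ,I] × [σ,ΔT,m,ω,h,B,t,γ]:
  M: [ 1  0  1  0  1  1  0  0]
  T: [-2  0  0 -1 -3 -2  1 -1]
  Θ: [ 0  1  0  0 -1  0  0  0]
  I: [ 0  0  0  0  0 -1  0  0]
  [M]: (2)·1+(2)·1+(-1)·0+(2)·1+(-1)·1+(1)·0+(-2)·0 = 5
  [T]: (2)·-2+(2)·0+(-1)·-1+(2)·-3+(-1)·-2+(1)·1+(-2)·-1 = -4
  [Θ]: (2)·0+(2)·0+(-1)·0+(2)·-1+(-1)·0+(1)·0+(-2)·0 = -2
  [I]: (2)·0+(2)·0+(-1)·0+(2)·0+(-1)·-1+(1)·0+(-2)·0 = 1
⇒ M^5 T^-4 Θ^-2 I

{"M": 5, "T": -4, "Θ": -2, "I": 1}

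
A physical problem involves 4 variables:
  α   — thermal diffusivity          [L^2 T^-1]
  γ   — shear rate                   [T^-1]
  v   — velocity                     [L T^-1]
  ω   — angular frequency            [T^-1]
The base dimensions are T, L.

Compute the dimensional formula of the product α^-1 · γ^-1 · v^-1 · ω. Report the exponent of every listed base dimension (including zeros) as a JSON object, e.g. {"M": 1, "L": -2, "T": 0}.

{"T": 2, "L": -3}

Exponent matrix [T,L] × [α,γ,v,ω]:
  T: [-1 -1 -1 -1]
  L: [ 2  0  1  0]
  [T]: (-1)·-1+(-1)·-1+(-1)·-1+(1)·-1 = 2
  [L]: (-1)·2+(-1)·0+(-1)·1+(1)·0 = -3
⇒ T^2 L^-3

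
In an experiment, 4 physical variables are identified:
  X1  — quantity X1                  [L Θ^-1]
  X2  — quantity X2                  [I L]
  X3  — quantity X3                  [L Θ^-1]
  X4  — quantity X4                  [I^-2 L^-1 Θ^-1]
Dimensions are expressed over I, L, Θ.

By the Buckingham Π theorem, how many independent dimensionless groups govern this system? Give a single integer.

2

Write exponents as rows I,L,Θ / cols X1,X2,X3,X4:
  I: [ 0  1  0 -2]
  L: [ 1  1  1 -1]
  Θ: [-1  0 -1 -1]
RREF → pivots at {X1,X2} ⇒ r = 2
n=4, r=2 ⇒ 2 dimensionless groups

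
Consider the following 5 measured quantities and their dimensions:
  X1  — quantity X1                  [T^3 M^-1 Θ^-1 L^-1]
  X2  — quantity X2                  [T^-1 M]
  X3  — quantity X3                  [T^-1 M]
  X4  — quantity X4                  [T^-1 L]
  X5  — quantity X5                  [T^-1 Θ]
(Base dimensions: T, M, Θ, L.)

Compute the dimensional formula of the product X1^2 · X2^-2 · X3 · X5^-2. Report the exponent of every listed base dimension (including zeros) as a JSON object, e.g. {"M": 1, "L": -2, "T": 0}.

Exponent matrix [T,M,Θ,L] × [X1,X2,X3,X4,X5]:
  T: [ 3 -1 -1 -1 -1]
  M: [-1  1  1  0  0]
  Θ: [-1  0  0  0  1]
  L: [-1  0  0  1  0]
  [T]: (2)·3+(-2)·-1+(1)·-1+(-2)·-1 = 9
  [M]: (2)·-1+(-2)·1+(1)·1+(-2)·0 = -3
  [Θ]: (2)·-1+(-2)·0+(1)·0+(-2)·1 = -4
  [L]: (2)·-1+(-2)·0+(1)·0+(-2)·0 = -2
⇒ T^9 M^-3 Θ^-4 L^-2

{"T": 9, "M": -3, "Θ": -4, "L": -2}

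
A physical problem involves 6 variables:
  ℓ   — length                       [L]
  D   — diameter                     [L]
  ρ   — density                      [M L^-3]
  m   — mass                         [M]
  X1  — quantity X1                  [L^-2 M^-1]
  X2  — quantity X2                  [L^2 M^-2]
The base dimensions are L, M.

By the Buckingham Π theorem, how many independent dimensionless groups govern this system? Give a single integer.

Dimensional matrix (L×M by ℓ×D×ρ×m×X1×X2):
  L: [ 1  1 -3  0 -2  2]
  M: [ 0  0  1  1 -1 -2]
Echelon form has 2 nonzero rows (pivots: ℓ,ρ)
n=6, r=2 ⇒ 4 dimensionless groups

4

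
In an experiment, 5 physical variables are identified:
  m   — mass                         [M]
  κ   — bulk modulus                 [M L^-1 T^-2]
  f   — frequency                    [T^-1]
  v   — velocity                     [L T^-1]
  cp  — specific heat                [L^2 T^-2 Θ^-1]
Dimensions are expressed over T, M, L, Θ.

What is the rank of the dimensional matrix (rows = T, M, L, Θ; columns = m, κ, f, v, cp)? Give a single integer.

4

Write exponents as rows T,M,L,Θ / cols m,κ,f,v,cp:
  T: [ 0 -2 -1 -1 -2]
  M: [ 1  1  0  0  0]
  L: [ 0 -1  0  1  2]
  Θ: [ 0  0  0  0 -1]
Echelon form has 4 nonzero rows (pivots: m,κ,f,cp)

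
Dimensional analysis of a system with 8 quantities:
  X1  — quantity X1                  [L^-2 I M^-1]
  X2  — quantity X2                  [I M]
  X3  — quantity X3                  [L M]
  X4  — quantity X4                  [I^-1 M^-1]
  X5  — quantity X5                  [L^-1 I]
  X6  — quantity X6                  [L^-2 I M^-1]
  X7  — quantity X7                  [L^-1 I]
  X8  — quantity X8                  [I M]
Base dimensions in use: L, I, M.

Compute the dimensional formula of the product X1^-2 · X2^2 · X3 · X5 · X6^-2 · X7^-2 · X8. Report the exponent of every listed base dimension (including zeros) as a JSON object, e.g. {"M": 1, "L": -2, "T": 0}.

{"L": 10, "I": -2, "M": 8}

Dimensional matrix (L×I×M by X1×X2×X3×X4×X5×X6×X7×X8):
  L: [-2  0  1  0 -1 -2 -1  0]
  I: [ 1  1  0 -1  1  1  1  1]
  M: [-1  1  1 -1  0 -1  0  1]
  [L]: (-2)·-2+(2)·0+(1)·1+(1)·-1+(-2)·-2+(-2)·-1+(1)·0 = 10
  [I]: (-2)·1+(2)·1+(1)·0+(1)·1+(-2)·1+(-2)·1+(1)·1 = -2
  [M]: (-2)·-1+(2)·1+(1)·1+(1)·0+(-2)·-1+(-2)·0+(1)·1 = 8
⇒ L^10 I^-2 M^8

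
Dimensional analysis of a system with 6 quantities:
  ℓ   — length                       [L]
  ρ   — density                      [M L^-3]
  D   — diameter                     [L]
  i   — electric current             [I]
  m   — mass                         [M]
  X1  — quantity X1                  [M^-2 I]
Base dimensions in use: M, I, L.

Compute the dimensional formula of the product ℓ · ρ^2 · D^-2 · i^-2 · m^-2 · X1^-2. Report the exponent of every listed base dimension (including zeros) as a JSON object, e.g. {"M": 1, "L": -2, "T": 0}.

{"M": 4, "I": -4, "L": -7}

Write exponents as rows M,I,L / cols ℓ,ρ,D,i,m,X1:
  M: [ 0  1  0  0  1 -2]
  I: [ 0  0  0  1  0  1]
  L: [ 1 -3  1  0  0  0]
  [M]: (1)·0+(2)·1+(-2)·0+(-2)·0+(-2)·1+(-2)·-2 = 4
  [I]: (1)·0+(2)·0+(-2)·0+(-2)·1+(-2)·0+(-2)·1 = -4
  [L]: (1)·1+(2)·-3+(-2)·1+(-2)·0+(-2)·0+(-2)·0 = -7
⇒ M^4 I^-4 L^-7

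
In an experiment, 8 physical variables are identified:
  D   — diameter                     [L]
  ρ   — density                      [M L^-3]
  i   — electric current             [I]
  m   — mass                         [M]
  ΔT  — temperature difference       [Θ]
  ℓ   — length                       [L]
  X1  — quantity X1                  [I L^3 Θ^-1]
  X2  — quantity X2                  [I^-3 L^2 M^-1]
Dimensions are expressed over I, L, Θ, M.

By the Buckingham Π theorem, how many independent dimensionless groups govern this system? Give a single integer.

Exponent matrix [I,L,Θ,M] × [D,ρ,i,m,ΔT,ℓ,X1,X2]:
  I: [ 0  0  1  0  0  0  1 -3]
  L: [ 1 -3  0  0  0  1  3  2]
  Θ: [ 0  0  0  0  1  0 -1  0]
  M: [ 0  1  0  1  0  0  0 -1]
RREF → pivots at {D,ρ,i,ΔT} ⇒ r = 4
n=8, r=4 ⇒ 4 dimensionless groups

4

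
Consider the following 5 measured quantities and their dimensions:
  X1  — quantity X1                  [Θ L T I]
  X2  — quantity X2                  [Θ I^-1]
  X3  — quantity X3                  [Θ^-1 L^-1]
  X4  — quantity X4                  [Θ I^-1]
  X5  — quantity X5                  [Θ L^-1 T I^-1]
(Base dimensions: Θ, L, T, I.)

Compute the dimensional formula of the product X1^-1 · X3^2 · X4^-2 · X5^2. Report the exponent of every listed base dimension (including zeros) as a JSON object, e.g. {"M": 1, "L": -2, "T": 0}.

Write exponents as rows Θ,L,T,I / cols X1,X2,X3,X4,X5:
  Θ: [ 1  1 -1  1  1]
  L: [ 1  0 -1  0 -1]
  T: [ 1  0  0  0  1]
  I: [ 1 -1  0 -1 -1]
  [Θ]: (-1)·1+(2)·-1+(-2)·1+(2)·1 = -3
  [L]: (-1)·1+(2)·-1+(-2)·0+(2)·-1 = -5
  [T]: (-1)·1+(2)·0+(-2)·0+(2)·1 = 1
  [I]: (-1)·1+(2)·0+(-2)·-1+(2)·-1 = -1
⇒ Θ^-3 L^-5 T I^-1

{"Θ": -3, "L": -5, "T": 1, "I": -1}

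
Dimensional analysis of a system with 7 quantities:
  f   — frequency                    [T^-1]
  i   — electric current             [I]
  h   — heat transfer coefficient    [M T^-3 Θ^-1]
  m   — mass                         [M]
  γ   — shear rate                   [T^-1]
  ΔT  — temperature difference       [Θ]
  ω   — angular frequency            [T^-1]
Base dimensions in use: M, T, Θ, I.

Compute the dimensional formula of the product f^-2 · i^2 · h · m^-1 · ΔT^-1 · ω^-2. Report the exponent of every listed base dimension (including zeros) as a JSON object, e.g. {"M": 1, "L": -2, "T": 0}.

Write exponents as rows M,T,Θ,I / cols f,i,h,m,γ,ΔT,ω:
  M: [ 0  0  1  1  0  0  0]
  T: [-1  0 -3  0 -1  0 -1]
  Θ: [ 0  0 -1  0  0  1  0]
  I: [ 0  1  0  0  0  0  0]
  [M]: (-2)·0+(2)·0+(1)·1+(-1)·1+(-1)·0+(-2)·0 = 0
  [T]: (-2)·-1+(2)·0+(1)·-3+(-1)·0+(-1)·0+(-2)·-1 = 1
  [Θ]: (-2)·0+(2)·0+(1)·-1+(-1)·0+(-1)·1+(-2)·0 = -2
  [I]: (-2)·0+(2)·1+(1)·0+(-1)·0+(-1)·0+(-2)·0 = 2
⇒ T Θ^-2 I^2

{"M": 0, "T": 1, "Θ": -2, "I": 2}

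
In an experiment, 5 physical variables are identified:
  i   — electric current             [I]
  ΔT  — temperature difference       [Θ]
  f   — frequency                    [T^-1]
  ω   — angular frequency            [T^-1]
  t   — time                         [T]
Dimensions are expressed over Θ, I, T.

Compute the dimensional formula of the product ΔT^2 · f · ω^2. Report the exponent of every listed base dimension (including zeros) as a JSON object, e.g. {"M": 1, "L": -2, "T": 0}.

Write exponents as rows Θ,I,T / cols i,ΔT,f,ω,t:
  Θ: [ 0  1  0  0  0]
  I: [ 1  0  0  0  0]
  T: [ 0  0 -1 -1  1]
  [Θ]: (2)·1+(1)·0+(2)·0 = 2
  [I]: (2)·0+(1)·0+(2)·0 = 0
  [T]: (2)·0+(1)·-1+(2)·-1 = -3
⇒ Θ^2 T^-3

{"Θ": 2, "I": 0, "T": -3}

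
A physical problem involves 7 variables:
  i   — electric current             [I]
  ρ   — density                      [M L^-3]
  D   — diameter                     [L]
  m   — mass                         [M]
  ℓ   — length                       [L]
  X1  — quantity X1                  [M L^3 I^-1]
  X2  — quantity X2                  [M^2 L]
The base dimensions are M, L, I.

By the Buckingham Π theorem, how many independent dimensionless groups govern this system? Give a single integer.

Dimensional matrix (M×L×I by i×ρ×D×m×ℓ×X1×X2):
  M: [ 0  1  0  1  0  1  2]
  L: [ 0 -3  1  0  1  3  1]
  I: [ 1  0  0  0  0 -1  0]
Row reduction gives pivot columns i,ρ,D; rank = 3
n=7, r=3 ⇒ 4 dimensionless groups

4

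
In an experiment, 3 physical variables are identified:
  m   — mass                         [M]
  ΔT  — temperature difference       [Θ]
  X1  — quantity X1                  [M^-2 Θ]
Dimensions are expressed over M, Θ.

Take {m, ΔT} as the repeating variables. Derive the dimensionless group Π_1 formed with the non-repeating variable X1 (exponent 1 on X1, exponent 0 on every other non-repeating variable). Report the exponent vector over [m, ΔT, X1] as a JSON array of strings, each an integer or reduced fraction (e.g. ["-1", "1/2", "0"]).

["2", "-1", "1"]

Exponent matrix [M,Θ] × [m,ΔT,X1]:
  M: [ 1  0 -2]
  Θ: [ 0  1  1]
RREF → pivots at {m,ΔT} ⇒ r = 2
Repeat: m,ΔT; free: X1
RREF:
  r0: [   1    0   -2]
  r1: [   0    1    1]
Fix exponent of X1 at 1; solve each RREF row for its pivot's exponent:
  r0: exp(m) + (-2)·1 = 0 ⇒ exp(m) = 2
  r1: exp(ΔT) + (1)·1 = 0 ⇒ exp(ΔT) = -1
Π_1 = m^2 · ΔT^-1 · X1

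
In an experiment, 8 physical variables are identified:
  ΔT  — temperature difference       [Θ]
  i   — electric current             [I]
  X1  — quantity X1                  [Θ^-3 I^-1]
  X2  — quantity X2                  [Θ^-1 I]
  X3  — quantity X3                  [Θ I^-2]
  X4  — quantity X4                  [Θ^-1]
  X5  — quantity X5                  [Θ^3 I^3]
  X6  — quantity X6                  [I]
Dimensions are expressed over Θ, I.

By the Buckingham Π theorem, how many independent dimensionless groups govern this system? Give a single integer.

6

Write exponents as rows Θ,I / cols ΔT,i,X1,X2,X3,X4,X5,X6:
  Θ: [ 1  0 -3 -1  1 -1  3  0]
  I: [ 0  1 -1  1 -2  0  3  1]
Row reduction gives pivot columns ΔT,i; rank = 2
Π count = n − r = 8 − 2 = 6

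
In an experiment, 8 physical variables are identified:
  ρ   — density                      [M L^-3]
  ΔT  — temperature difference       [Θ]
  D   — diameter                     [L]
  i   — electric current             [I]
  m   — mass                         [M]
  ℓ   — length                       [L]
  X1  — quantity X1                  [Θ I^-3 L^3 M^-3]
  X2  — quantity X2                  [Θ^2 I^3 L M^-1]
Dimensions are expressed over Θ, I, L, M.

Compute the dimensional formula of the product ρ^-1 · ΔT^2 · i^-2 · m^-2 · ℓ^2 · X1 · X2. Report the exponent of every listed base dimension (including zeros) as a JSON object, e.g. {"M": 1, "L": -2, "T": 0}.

Write exponents as rows Θ,I,L,M / cols ρ,ΔT,D,i,m,ℓ,X1,X2:
  Θ: [ 0  1  0  0  0  0  1  2]
  I: [ 0  0  0  1  0  0 -3  3]
  L: [-3  0  1  0  0  1  3  1]
  M: [ 1  0  0  0  1  0 -3 -1]
  [Θ]: (-1)·0+(2)·1+(-2)·0+(-2)·0+(2)·0+(1)·1+(1)·2 = 5
  [I]: (-1)·0+(2)·0+(-2)·1+(-2)·0+(2)·0+(1)·-3+(1)·3 = -2
  [L]: (-1)·-3+(2)·0+(-2)·0+(-2)·0+(2)·1+(1)·3+(1)·1 = 9
  [M]: (-1)·1+(2)·0+(-2)·0+(-2)·1+(2)·0+(1)·-3+(1)·-1 = -7
⇒ Θ^5 I^-2 L^9 M^-7

{"Θ": 5, "I": -2, "L": 9, "M": -7}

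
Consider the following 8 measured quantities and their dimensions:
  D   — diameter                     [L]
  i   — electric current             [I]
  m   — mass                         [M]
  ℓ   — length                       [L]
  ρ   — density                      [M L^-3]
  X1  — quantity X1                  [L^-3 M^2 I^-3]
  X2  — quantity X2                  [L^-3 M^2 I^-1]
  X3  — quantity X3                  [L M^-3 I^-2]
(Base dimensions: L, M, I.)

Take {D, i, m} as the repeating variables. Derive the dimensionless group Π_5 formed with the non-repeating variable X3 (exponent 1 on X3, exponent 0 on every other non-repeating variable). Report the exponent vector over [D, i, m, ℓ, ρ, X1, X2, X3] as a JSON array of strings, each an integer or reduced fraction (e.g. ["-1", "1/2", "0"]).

Exponent matrix [L,M,I] × [D,i,m,ℓ,ρ,X1,X2,X3]:
  L: [ 1  0  0  1 -3 -3 -3  1]
  M: [ 0  0  1  0  1  2  2 -3]
  I: [ 0  1  0  0  0 -3 -1 -2]
Echelon form has 3 nonzero rows (pivots: D,i,m)
Pivot set = {D,i,m}, free = {ℓ,ρ,X1,X2,X3}
RREF:
  r0: [   1    0    0    1   -3   -3   -3    1]
  r1: [   0    1    0    0    0   -3   -1   -2]
  r2: [   0    0    1    0    1    2    2   -3]
Fix exponent of X3 at 1, ℓ at 0, ρ at 0, X1 at 0, X2 at 0; solve each RREF row for its pivot's exponent:
  r0: exp(D) + (1)·1 = 0 ⇒ exp(D) = -1
  r1: exp(i) + (-2)·1 = 0 ⇒ exp(i) = 2
  r2: exp(m) + (-3)·1 = 0 ⇒ exp(m) = 3
Π_5 = D^-1 · i^2 · m^3 · X3

["-1", "2", "3", "0", "0", "0", "0", "1"]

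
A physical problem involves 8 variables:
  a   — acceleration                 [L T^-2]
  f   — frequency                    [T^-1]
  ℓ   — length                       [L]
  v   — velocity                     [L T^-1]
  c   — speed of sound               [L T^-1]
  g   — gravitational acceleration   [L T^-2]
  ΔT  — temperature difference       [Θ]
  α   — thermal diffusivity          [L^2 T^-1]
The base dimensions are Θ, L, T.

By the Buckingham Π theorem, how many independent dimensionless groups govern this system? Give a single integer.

Write exponents as rows Θ,L,T / cols a,f,ℓ,v,c,g,ΔT,α:
  Θ: [ 0  0  0  0  0  0  1  0]
  L: [ 1  0  1  1  1  1  0  2]
  T: [-2 -1  0 -1 -1 -2  0 -1]
Row reduction gives pivot columns a,f,ΔT; rank = 3
8 vars − rank 3 = 5 Π groups

5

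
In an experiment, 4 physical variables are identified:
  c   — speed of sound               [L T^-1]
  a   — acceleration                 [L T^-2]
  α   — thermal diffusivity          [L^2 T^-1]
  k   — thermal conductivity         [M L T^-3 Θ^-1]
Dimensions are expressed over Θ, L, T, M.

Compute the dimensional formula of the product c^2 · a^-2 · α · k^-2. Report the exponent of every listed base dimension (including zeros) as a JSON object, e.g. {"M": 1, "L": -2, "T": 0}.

Exponent matrix [Θ,L,T,M] × [c,a,α,k]:
  Θ: [ 0  0  0 -1]
  L: [ 1  1  2  1]
  T: [-1 -2 -1 -3]
  M: [ 0  0  0  1]
  [Θ]: (2)·0+(-2)·0+(1)·0+(-2)·-1 = 2
  [L]: (2)·1+(-2)·1+(1)·2+(-2)·1 = 0
  [T]: (2)·-1+(-2)·-2+(1)·-1+(-2)·-3 = 7
  [M]: (2)·0+(-2)·0+(1)·0+(-2)·1 = -2
⇒ Θ^2 T^7 M^-2

{"Θ": 2, "L": 0, "T": 7, "M": -2}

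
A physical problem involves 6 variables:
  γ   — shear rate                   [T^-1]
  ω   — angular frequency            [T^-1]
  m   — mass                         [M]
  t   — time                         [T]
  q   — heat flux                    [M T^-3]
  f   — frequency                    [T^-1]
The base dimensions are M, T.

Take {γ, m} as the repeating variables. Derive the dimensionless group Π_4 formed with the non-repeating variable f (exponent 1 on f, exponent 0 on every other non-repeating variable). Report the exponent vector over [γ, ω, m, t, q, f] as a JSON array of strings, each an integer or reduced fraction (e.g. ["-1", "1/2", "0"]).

["-1", "0", "0", "0", "0", "1"]

Exponent matrix [M,T] × [γ,ω,m,t,q,f]:
  M: [ 0  0  1  0  1  0]
  T: [-1 -1  0  1 -3 -1]
Echelon form has 2 nonzero rows (pivots: γ,m)
Repeat: γ,m; free: ω,t,q,f
RREF:
  r0: [   1    1    0   -1    3    1]
  r1: [   0    0    1    0    1    0]
Fix exponent of f at 1, ω at 0, t at 0, q at 0; solve each RREF row for its pivot's exponent:
  r0: exp(γ) + (1)·1 = 0 ⇒ exp(γ) = -1
  r1: exp(m) + (0)·1 = 0 ⇒ exp(m) = 0
Π_4 = γ^-1 · f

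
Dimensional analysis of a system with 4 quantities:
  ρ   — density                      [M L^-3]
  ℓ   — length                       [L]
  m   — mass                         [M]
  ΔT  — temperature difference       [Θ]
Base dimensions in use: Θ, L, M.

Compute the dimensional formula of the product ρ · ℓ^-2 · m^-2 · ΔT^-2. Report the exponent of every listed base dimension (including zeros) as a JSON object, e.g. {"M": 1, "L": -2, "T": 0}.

Dimensional matrix (Θ×L×M by ρ×ℓ×m×ΔT):
  Θ: [ 0  0  0  1]
  L: [-3  1  0  0]
  M: [ 1  0  1  0]
  [Θ]: (1)·0+(-2)·0+(-2)·0+(-2)·1 = -2
  [L]: (1)·-3+(-2)·1+(-2)·0+(-2)·0 = -5
  [M]: (1)·1+(-2)·0+(-2)·1+(-2)·0 = -1
⇒ Θ^-2 L^-5 M^-1

{"Θ": -2, "L": -5, "M": -1}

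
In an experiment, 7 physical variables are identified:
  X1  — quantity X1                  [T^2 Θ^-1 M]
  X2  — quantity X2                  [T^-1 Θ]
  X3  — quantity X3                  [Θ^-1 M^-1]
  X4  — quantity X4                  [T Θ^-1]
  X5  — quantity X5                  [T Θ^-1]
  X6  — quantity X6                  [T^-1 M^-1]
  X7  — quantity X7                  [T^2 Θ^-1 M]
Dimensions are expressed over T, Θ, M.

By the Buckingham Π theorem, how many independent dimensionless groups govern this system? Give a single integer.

5

Write exponents as rows T,Θ,M / cols X1,X2,X3,X4,X5,X6,X7:
  T: [ 2 -1  0  1  1 -1  2]
  Θ: [-1  1 -1 -1 -1  0 -1]
  M: [ 1  0 -1  0  0 -1  1]
Echelon form has 2 nonzero rows (pivots: X1,X2)
Π count = n − r = 7 − 2 = 5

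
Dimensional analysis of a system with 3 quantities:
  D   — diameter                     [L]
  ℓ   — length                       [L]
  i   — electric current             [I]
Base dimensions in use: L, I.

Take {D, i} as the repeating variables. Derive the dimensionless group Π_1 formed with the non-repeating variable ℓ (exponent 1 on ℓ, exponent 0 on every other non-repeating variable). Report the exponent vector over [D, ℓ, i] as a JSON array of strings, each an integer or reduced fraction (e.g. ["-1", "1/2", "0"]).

["-1", "1", "0"]

Dimensional matrix (L×I by D×ℓ×i):
  L: [ 1  1  0]
  I: [ 0  0  1]
RREF → pivots at {D,i} ⇒ r = 2
Repeat: D,i; free: ℓ
RREF:
  r0: [   1    1    0]
  r1: [   0    0    1]
Fix exponent of ℓ at 1; solve each RREF row for its pivot's exponent:
  r0: exp(D) + (1)·1 = 0 ⇒ exp(D) = -1
  r1: exp(i) + (0)·1 = 0 ⇒ exp(i) = 0
Π_1 = D^-1 · ℓ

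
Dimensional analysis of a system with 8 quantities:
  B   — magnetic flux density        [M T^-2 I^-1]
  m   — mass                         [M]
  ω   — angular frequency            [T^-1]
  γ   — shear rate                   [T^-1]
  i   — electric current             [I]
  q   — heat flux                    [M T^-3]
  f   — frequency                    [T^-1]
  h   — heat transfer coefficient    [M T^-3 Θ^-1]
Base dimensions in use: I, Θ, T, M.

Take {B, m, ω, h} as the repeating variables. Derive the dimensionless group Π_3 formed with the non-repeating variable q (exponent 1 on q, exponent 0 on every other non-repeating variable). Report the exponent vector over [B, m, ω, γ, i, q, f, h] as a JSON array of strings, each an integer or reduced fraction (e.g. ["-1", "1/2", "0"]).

["0", "-1", "-3", "0", "0", "1", "0", "0"]

Dimensional matrix (I×Θ×T×M by B×m×ω×γ×i×q×f×h):
  I: [-1  0  0  0  1  0  0  0]
  Θ: [ 0  0  0  0  0  0  0 -1]
  T: [-2  0 -1 -1  0 -3 -1 -3]
  M: [ 1  1  0  0  0  1  0  1]
RREF → pivots at {B,m,ω,h} ⇒ r = 4
Pivot set = {B,m,ω,h}, free = {γ,i,q,f}
RREF:
  r0: [   1    0    0    0   -1    0    0    0]
  r1: [   0    1    0    0    1    1    0    0]
  r2: [   0    0    1    1    2    3    1    0]
  r3: [   0    0    0    0    0    0    0    1]
Fix exponent of q at 1, γ at 0, i at 0, f at 0; solve each RREF row for its pivot's exponent:
  r0: exp(B) + (0)·1 = 0 ⇒ exp(B) = 0
  r1: exp(m) + (1)·1 = 0 ⇒ exp(m) = -1
  r2: exp(ω) + (3)·1 = 0 ⇒ exp(ω) = -3
  r3: exp(h) + (0)·1 = 0 ⇒ exp(h) = 0
Π_3 = m^-1 · ω^-3 · q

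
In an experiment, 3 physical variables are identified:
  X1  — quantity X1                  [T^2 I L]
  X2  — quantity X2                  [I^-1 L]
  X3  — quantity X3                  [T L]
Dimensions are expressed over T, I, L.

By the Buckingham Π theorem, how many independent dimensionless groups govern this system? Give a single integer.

1

Exponent matrix [T,I,L] × [X1,X2,X3]:
  T: [ 2  0  1]
  I: [ 1 -1  0]
  L: [ 1  1  1]
Echelon form has 2 nonzero rows (pivots: X1,X2)
n=3, r=2 ⇒ 1 dimensionless group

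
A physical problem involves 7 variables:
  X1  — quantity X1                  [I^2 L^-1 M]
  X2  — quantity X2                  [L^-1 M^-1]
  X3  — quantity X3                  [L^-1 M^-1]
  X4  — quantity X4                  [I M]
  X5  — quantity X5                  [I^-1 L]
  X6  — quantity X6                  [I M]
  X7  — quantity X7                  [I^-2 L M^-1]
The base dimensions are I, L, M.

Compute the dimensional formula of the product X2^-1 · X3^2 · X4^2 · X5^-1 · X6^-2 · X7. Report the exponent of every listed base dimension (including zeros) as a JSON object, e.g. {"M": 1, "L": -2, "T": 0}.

{"I": -1, "L": -1, "M": -2}

Write exponents as rows I,L,M / cols X1,X2,X3,X4,X5,X6,X7:
  I: [ 2  0  0  1 -1  1 -2]
  L: [-1 -1 -1  0  1  0  1]
  M: [ 1 -1 -1  1  0  1 -1]
  [I]: (-1)·0+(2)·0+(2)·1+(-1)·-1+(-2)·1+(1)·-2 = -1
  [L]: (-1)·-1+(2)·-1+(2)·0+(-1)·1+(-2)·0+(1)·1 = -1
  [M]: (-1)·-1+(2)·-1+(2)·1+(-1)·0+(-2)·1+(1)·-1 = -2
⇒ I^-1 L^-1 M^-2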